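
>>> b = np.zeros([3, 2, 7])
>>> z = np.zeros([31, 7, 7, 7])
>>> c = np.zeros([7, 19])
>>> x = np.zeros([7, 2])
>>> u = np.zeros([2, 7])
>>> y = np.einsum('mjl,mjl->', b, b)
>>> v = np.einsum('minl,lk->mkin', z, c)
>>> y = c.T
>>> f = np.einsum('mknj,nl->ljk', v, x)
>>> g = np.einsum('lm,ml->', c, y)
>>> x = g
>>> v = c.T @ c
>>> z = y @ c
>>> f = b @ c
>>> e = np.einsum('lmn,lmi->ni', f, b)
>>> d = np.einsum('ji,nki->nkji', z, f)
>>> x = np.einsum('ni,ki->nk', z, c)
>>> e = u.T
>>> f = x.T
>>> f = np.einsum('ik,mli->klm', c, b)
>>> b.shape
(3, 2, 7)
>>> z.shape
(19, 19)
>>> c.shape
(7, 19)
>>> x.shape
(19, 7)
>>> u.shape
(2, 7)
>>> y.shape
(19, 7)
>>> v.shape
(19, 19)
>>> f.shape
(19, 2, 3)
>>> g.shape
()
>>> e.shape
(7, 2)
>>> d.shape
(3, 2, 19, 19)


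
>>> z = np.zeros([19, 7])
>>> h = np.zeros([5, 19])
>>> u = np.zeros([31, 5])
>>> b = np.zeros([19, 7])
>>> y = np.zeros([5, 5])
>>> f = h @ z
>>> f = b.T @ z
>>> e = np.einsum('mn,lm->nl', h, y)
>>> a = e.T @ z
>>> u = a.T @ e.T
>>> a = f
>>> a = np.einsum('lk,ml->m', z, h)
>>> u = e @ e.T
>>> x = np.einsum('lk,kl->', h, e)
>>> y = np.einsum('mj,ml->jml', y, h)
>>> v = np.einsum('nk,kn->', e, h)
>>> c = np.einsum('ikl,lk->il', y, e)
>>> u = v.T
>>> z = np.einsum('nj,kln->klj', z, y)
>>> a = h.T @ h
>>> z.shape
(5, 5, 7)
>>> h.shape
(5, 19)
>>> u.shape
()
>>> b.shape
(19, 7)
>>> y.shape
(5, 5, 19)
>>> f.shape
(7, 7)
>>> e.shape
(19, 5)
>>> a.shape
(19, 19)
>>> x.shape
()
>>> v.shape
()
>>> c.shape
(5, 19)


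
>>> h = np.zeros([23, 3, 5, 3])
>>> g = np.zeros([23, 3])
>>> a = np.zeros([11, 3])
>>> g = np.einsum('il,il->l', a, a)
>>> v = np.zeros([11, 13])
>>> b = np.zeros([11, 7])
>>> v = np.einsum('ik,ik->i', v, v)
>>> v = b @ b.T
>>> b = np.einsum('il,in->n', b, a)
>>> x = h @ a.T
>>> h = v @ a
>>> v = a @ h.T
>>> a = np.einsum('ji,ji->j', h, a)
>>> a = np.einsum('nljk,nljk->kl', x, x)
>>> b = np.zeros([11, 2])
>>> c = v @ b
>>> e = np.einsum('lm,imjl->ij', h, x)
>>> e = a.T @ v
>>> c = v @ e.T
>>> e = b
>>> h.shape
(11, 3)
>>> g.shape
(3,)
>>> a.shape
(11, 3)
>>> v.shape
(11, 11)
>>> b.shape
(11, 2)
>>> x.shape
(23, 3, 5, 11)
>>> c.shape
(11, 3)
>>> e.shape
(11, 2)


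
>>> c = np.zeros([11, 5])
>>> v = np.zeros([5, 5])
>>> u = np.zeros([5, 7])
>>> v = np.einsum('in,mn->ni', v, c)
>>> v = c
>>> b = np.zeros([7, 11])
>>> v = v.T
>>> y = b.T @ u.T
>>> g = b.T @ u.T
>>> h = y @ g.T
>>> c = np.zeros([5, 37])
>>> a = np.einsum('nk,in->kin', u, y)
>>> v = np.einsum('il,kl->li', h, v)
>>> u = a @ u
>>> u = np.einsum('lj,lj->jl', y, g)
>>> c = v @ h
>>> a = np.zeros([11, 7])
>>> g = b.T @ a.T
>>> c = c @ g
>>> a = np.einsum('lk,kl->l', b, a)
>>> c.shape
(11, 11)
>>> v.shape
(11, 11)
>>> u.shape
(5, 11)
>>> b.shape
(7, 11)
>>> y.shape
(11, 5)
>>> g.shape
(11, 11)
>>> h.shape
(11, 11)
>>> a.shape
(7,)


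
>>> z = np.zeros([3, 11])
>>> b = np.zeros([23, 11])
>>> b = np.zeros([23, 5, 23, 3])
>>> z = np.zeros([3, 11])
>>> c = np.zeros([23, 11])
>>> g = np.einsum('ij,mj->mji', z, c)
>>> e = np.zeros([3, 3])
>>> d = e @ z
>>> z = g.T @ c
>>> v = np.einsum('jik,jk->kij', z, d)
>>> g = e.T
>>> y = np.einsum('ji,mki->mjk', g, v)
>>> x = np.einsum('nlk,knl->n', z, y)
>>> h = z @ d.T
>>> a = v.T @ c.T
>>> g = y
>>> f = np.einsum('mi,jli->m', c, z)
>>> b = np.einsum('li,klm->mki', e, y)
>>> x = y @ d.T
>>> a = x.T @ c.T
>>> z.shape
(3, 11, 11)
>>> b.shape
(11, 11, 3)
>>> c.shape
(23, 11)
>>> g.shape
(11, 3, 11)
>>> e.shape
(3, 3)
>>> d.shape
(3, 11)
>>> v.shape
(11, 11, 3)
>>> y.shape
(11, 3, 11)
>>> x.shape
(11, 3, 3)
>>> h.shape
(3, 11, 3)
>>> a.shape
(3, 3, 23)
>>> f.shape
(23,)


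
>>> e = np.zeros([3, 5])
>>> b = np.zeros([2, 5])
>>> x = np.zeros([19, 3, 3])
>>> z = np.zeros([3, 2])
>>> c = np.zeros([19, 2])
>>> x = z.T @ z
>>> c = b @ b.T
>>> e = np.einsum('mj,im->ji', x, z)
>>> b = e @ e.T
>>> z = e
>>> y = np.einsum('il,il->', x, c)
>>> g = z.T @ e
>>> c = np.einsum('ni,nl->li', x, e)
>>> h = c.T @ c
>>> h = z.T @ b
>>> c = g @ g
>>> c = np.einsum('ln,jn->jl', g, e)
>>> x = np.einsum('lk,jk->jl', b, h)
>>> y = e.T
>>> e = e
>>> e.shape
(2, 3)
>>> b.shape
(2, 2)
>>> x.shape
(3, 2)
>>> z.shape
(2, 3)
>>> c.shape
(2, 3)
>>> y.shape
(3, 2)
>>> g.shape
(3, 3)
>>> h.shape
(3, 2)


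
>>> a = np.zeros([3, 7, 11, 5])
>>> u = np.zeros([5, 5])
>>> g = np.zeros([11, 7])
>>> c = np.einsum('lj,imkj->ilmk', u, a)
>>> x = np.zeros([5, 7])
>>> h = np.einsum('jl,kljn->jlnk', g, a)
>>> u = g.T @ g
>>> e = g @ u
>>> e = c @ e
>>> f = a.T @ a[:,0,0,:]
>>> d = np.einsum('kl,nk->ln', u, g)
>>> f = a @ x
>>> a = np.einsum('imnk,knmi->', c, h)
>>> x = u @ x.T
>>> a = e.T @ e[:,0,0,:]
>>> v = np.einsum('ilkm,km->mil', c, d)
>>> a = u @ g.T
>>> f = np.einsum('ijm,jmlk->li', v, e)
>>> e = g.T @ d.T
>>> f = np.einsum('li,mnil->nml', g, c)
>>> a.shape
(7, 11)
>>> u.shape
(7, 7)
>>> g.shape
(11, 7)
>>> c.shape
(3, 5, 7, 11)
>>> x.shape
(7, 5)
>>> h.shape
(11, 7, 5, 3)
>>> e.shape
(7, 7)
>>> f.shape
(5, 3, 11)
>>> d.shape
(7, 11)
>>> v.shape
(11, 3, 5)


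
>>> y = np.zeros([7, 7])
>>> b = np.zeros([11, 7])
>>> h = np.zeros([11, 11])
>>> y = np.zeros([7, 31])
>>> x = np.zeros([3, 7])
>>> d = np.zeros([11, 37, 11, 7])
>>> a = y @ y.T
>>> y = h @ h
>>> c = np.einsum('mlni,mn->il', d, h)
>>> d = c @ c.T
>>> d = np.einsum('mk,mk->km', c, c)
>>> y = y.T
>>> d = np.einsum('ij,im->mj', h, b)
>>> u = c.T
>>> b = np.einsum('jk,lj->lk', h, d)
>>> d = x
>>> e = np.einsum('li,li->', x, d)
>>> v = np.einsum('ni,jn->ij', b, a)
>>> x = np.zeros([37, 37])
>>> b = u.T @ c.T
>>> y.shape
(11, 11)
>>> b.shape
(7, 7)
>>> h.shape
(11, 11)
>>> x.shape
(37, 37)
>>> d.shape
(3, 7)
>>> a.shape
(7, 7)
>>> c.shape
(7, 37)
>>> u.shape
(37, 7)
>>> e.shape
()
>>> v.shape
(11, 7)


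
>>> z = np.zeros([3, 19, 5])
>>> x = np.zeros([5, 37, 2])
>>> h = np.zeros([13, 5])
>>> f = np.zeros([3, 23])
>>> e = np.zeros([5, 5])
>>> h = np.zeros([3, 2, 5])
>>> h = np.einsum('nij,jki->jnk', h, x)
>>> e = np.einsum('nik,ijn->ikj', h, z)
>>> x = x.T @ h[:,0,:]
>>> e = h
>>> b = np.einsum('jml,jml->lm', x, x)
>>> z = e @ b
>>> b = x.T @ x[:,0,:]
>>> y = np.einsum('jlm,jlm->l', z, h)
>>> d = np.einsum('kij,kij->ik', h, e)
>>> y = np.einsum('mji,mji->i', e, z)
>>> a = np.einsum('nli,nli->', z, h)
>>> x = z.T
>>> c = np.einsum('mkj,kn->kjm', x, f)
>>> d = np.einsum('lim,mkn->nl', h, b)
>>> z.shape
(5, 3, 37)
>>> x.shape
(37, 3, 5)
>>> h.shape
(5, 3, 37)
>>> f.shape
(3, 23)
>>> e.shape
(5, 3, 37)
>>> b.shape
(37, 37, 37)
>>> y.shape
(37,)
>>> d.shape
(37, 5)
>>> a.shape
()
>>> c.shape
(3, 5, 37)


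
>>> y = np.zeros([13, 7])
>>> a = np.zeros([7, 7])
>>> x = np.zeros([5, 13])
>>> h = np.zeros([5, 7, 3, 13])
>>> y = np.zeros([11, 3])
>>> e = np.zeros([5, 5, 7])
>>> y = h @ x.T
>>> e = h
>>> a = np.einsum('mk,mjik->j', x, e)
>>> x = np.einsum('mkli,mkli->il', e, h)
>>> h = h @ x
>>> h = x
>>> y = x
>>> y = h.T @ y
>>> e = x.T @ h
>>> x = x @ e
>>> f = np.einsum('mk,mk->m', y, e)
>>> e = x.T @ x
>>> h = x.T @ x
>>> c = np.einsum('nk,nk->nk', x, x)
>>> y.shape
(3, 3)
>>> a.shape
(7,)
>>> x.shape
(13, 3)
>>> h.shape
(3, 3)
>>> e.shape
(3, 3)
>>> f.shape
(3,)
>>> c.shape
(13, 3)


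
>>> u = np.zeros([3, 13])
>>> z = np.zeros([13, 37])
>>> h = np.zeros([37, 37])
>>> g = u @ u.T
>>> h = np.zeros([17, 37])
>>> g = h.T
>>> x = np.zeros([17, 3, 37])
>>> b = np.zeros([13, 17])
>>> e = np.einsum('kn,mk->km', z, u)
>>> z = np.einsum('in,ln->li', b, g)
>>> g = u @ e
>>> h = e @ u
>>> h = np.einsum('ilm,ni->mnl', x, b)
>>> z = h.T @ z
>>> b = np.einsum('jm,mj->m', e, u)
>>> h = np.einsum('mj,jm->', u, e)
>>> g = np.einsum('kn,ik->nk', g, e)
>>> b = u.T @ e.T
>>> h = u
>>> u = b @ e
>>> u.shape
(13, 3)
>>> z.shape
(3, 13, 13)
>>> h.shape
(3, 13)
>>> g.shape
(3, 3)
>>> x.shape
(17, 3, 37)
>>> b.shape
(13, 13)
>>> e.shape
(13, 3)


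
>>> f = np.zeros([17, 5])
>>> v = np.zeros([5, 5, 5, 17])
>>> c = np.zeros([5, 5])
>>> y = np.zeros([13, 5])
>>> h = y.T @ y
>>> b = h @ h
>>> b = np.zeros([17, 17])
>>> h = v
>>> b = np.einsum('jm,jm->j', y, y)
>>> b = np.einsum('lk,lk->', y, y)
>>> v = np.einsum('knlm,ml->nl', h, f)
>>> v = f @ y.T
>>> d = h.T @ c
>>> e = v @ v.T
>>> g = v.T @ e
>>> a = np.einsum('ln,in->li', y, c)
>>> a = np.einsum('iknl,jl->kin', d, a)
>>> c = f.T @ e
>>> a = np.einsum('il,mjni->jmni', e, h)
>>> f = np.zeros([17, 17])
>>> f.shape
(17, 17)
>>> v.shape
(17, 13)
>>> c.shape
(5, 17)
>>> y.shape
(13, 5)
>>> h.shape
(5, 5, 5, 17)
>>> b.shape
()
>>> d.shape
(17, 5, 5, 5)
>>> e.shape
(17, 17)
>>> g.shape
(13, 17)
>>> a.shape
(5, 5, 5, 17)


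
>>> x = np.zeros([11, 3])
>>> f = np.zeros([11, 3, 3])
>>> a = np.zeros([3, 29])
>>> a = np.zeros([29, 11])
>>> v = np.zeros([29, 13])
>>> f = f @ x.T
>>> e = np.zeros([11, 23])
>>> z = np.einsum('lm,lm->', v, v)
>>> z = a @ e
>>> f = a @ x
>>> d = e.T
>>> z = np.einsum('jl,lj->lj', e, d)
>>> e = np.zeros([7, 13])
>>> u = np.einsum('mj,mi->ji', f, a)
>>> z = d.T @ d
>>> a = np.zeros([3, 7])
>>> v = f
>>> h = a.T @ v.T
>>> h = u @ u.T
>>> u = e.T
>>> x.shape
(11, 3)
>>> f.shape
(29, 3)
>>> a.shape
(3, 7)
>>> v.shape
(29, 3)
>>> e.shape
(7, 13)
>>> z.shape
(11, 11)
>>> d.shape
(23, 11)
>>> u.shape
(13, 7)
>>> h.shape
(3, 3)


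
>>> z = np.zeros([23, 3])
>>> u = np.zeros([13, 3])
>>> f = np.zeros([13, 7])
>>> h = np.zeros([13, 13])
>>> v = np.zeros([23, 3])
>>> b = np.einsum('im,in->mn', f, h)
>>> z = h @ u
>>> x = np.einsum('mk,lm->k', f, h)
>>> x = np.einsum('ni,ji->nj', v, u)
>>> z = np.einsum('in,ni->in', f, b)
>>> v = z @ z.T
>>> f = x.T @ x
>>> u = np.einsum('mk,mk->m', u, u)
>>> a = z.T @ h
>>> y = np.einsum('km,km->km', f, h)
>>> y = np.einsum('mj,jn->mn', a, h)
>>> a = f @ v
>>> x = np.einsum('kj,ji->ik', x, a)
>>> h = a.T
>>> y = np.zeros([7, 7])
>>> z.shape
(13, 7)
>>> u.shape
(13,)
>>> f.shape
(13, 13)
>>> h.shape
(13, 13)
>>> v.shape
(13, 13)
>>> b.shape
(7, 13)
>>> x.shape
(13, 23)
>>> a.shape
(13, 13)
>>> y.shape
(7, 7)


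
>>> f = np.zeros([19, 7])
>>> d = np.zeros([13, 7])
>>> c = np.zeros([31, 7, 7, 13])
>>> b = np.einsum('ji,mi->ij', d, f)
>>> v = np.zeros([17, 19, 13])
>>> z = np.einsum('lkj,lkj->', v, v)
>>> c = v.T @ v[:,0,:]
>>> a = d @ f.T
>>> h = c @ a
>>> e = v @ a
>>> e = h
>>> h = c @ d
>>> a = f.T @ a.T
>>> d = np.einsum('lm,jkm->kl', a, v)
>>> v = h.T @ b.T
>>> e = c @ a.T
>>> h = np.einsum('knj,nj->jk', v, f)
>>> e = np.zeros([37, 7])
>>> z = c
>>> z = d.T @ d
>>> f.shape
(19, 7)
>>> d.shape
(19, 7)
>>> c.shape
(13, 19, 13)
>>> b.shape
(7, 13)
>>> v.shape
(7, 19, 7)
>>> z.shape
(7, 7)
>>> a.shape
(7, 13)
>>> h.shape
(7, 7)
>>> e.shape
(37, 7)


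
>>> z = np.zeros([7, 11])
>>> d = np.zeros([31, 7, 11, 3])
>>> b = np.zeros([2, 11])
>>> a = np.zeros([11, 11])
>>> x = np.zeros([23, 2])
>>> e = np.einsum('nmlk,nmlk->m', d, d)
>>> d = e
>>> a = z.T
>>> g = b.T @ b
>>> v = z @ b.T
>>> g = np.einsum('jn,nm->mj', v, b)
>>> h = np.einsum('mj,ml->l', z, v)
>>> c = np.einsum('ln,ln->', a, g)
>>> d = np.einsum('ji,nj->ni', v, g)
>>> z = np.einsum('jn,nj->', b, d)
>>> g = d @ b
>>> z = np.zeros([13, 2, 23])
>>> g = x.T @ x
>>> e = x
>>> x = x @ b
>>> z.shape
(13, 2, 23)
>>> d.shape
(11, 2)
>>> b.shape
(2, 11)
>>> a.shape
(11, 7)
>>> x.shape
(23, 11)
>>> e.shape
(23, 2)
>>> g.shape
(2, 2)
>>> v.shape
(7, 2)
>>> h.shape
(2,)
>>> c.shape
()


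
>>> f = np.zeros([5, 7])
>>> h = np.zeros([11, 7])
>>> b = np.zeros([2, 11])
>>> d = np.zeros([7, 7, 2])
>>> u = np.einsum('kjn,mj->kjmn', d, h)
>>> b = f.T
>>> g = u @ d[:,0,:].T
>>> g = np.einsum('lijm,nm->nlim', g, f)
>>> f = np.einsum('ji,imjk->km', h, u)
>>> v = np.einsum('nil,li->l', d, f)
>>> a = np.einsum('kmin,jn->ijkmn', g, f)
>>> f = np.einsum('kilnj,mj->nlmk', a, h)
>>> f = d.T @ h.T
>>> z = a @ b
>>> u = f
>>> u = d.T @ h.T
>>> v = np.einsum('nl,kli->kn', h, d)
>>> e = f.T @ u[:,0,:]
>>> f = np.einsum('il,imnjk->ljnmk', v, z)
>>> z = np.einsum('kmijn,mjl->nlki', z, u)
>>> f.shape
(11, 7, 5, 2, 5)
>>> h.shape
(11, 7)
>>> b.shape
(7, 5)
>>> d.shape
(7, 7, 2)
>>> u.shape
(2, 7, 11)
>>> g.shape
(5, 7, 7, 7)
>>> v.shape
(7, 11)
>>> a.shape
(7, 2, 5, 7, 7)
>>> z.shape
(5, 11, 7, 5)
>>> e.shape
(11, 7, 11)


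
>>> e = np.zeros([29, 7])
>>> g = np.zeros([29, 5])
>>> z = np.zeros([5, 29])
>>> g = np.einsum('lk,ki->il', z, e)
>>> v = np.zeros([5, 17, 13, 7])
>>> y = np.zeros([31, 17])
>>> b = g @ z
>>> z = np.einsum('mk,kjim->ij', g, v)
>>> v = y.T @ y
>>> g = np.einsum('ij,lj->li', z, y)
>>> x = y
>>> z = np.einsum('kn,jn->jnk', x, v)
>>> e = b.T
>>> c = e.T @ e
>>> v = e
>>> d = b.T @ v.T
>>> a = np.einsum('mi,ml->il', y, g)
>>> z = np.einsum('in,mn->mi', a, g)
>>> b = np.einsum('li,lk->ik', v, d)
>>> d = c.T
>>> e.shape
(29, 7)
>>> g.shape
(31, 13)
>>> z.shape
(31, 17)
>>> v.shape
(29, 7)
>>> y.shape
(31, 17)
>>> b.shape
(7, 29)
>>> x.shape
(31, 17)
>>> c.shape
(7, 7)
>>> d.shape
(7, 7)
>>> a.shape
(17, 13)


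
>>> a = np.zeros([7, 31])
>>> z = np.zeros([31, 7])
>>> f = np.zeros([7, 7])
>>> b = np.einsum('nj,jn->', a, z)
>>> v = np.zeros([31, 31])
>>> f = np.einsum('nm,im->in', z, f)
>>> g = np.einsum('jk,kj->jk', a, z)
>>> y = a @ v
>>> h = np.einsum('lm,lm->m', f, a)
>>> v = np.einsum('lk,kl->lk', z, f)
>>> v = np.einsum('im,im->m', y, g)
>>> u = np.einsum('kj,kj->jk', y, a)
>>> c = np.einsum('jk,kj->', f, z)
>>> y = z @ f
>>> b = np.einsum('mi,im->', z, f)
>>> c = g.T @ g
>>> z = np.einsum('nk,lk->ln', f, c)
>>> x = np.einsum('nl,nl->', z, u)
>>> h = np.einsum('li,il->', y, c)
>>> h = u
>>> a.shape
(7, 31)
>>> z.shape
(31, 7)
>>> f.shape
(7, 31)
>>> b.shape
()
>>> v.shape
(31,)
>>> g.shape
(7, 31)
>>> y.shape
(31, 31)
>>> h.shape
(31, 7)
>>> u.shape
(31, 7)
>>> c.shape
(31, 31)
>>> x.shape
()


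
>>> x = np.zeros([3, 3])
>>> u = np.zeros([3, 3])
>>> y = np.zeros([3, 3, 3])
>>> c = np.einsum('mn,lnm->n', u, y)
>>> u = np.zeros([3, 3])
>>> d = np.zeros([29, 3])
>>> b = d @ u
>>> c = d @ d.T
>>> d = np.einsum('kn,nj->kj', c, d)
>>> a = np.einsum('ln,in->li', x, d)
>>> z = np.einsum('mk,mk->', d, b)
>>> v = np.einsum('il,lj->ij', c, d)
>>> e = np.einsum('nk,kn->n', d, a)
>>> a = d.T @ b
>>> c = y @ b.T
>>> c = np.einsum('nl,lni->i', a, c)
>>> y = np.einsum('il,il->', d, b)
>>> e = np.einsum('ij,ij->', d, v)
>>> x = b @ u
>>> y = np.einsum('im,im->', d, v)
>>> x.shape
(29, 3)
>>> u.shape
(3, 3)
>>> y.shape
()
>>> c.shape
(29,)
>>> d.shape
(29, 3)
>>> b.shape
(29, 3)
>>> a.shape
(3, 3)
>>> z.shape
()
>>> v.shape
(29, 3)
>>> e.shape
()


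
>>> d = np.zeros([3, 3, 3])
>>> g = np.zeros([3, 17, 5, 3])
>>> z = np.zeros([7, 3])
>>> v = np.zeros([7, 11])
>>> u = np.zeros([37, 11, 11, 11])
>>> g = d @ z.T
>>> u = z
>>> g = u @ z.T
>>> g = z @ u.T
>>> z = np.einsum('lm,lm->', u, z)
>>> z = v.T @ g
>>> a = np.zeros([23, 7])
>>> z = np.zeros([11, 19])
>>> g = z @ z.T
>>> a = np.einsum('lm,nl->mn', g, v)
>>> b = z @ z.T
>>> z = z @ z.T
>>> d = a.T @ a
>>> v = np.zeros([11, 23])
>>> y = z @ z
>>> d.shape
(7, 7)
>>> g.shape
(11, 11)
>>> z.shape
(11, 11)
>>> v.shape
(11, 23)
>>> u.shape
(7, 3)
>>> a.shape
(11, 7)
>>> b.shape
(11, 11)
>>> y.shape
(11, 11)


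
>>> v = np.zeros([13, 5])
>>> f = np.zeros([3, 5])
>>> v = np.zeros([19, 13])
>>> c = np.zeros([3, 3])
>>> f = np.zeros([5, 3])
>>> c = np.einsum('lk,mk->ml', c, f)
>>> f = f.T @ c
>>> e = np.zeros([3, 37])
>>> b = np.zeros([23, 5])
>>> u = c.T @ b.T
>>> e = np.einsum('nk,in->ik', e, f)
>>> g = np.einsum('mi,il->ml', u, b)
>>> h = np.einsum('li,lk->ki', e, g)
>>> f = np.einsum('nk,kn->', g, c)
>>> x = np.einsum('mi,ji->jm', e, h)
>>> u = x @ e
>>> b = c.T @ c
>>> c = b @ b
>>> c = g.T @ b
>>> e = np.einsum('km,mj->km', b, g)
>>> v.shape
(19, 13)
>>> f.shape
()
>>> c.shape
(5, 3)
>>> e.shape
(3, 3)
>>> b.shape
(3, 3)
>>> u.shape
(5, 37)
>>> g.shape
(3, 5)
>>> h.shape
(5, 37)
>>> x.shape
(5, 3)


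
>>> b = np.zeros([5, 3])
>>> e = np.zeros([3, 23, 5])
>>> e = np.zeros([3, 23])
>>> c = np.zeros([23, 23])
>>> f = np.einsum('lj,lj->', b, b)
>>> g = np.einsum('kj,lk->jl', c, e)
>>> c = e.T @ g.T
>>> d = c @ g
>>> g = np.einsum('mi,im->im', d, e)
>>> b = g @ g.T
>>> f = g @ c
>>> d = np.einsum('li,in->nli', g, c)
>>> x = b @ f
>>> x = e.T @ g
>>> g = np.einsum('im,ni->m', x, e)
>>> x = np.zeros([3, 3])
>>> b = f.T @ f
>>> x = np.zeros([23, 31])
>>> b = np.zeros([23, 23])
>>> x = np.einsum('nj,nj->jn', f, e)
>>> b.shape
(23, 23)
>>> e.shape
(3, 23)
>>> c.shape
(23, 23)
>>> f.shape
(3, 23)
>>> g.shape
(23,)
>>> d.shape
(23, 3, 23)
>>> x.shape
(23, 3)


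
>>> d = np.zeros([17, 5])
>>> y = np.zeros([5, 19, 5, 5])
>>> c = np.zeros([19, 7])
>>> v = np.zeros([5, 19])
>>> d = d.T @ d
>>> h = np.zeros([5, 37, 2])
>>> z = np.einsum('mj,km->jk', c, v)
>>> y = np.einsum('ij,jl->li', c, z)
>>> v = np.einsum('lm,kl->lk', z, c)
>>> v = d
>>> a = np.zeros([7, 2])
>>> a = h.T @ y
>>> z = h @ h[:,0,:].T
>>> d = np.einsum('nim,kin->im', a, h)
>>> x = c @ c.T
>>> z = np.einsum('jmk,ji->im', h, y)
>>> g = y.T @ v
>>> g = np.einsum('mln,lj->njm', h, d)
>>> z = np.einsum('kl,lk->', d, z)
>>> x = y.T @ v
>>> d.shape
(37, 19)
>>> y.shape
(5, 19)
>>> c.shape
(19, 7)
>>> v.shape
(5, 5)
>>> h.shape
(5, 37, 2)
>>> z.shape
()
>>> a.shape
(2, 37, 19)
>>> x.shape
(19, 5)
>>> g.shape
(2, 19, 5)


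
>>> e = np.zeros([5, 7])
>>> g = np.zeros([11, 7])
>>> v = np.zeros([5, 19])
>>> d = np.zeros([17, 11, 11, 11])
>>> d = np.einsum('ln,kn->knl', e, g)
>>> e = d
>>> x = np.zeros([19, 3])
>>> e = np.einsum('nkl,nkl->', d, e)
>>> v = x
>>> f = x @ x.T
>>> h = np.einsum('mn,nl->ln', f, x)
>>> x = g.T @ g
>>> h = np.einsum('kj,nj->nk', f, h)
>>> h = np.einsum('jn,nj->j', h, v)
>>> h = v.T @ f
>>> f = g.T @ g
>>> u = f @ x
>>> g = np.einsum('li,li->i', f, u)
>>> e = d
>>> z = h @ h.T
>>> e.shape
(11, 7, 5)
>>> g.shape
(7,)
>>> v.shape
(19, 3)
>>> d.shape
(11, 7, 5)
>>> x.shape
(7, 7)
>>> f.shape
(7, 7)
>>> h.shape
(3, 19)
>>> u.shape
(7, 7)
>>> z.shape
(3, 3)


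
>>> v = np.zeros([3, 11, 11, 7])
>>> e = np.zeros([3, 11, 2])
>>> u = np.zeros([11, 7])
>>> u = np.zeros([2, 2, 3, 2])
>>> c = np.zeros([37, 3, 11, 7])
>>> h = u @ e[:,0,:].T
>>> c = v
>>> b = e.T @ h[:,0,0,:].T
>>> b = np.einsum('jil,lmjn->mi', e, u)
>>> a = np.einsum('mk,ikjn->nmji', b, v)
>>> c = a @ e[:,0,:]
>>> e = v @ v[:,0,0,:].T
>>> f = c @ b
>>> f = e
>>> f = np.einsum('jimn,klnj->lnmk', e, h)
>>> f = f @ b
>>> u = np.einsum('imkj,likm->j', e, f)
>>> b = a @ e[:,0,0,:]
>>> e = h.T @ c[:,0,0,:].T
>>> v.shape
(3, 11, 11, 7)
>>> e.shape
(3, 3, 2, 7)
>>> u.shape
(3,)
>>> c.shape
(7, 2, 11, 2)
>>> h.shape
(2, 2, 3, 3)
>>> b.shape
(7, 2, 11, 3)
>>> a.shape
(7, 2, 11, 3)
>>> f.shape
(2, 3, 11, 11)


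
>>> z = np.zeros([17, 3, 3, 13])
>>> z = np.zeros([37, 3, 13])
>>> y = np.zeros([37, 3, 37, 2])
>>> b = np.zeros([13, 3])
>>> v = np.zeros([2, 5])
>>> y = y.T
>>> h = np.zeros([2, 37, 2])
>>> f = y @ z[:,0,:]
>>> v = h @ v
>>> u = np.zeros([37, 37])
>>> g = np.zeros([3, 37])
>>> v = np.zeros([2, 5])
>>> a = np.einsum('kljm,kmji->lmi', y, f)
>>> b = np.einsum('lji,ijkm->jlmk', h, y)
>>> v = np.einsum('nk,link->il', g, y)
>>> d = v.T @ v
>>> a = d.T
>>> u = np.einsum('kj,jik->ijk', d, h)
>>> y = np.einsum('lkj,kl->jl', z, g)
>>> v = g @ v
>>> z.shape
(37, 3, 13)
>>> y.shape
(13, 37)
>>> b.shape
(37, 2, 37, 3)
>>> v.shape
(3, 2)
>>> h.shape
(2, 37, 2)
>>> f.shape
(2, 37, 3, 13)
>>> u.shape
(37, 2, 2)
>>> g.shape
(3, 37)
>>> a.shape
(2, 2)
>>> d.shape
(2, 2)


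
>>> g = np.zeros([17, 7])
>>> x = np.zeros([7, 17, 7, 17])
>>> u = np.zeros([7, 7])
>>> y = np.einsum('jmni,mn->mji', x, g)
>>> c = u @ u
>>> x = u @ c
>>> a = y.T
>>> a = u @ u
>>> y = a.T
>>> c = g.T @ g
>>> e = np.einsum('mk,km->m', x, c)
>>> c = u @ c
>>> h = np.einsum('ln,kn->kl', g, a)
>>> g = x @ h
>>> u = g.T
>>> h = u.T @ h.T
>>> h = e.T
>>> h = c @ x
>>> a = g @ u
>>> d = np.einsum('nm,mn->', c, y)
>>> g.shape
(7, 17)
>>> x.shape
(7, 7)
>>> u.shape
(17, 7)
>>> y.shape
(7, 7)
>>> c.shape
(7, 7)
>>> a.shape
(7, 7)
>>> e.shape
(7,)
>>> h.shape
(7, 7)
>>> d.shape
()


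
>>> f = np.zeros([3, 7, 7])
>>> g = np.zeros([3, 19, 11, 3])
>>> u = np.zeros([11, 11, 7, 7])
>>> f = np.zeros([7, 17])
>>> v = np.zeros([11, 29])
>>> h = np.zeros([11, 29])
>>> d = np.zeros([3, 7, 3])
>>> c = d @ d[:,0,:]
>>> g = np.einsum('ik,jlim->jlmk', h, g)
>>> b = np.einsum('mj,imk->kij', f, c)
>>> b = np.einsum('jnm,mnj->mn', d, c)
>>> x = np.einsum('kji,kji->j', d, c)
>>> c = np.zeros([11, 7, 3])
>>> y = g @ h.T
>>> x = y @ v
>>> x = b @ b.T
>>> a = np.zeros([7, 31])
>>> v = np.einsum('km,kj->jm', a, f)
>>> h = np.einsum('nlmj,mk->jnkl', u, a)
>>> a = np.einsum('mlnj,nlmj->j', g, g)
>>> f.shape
(7, 17)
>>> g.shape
(3, 19, 3, 29)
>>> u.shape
(11, 11, 7, 7)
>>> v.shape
(17, 31)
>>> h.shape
(7, 11, 31, 11)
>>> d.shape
(3, 7, 3)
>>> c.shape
(11, 7, 3)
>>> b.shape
(3, 7)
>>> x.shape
(3, 3)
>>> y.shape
(3, 19, 3, 11)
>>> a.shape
(29,)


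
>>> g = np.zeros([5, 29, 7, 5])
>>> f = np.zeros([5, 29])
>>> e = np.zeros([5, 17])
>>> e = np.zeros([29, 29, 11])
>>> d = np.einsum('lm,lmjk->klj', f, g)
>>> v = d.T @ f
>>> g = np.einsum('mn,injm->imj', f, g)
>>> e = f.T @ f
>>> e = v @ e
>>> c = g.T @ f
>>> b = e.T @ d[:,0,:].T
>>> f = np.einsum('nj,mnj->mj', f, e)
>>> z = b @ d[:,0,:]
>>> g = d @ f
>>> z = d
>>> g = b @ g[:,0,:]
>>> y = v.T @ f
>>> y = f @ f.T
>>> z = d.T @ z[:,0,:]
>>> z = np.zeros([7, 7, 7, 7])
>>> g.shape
(29, 5, 29)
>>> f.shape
(7, 29)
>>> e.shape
(7, 5, 29)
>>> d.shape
(5, 5, 7)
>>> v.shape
(7, 5, 29)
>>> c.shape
(7, 5, 29)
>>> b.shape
(29, 5, 5)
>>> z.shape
(7, 7, 7, 7)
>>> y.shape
(7, 7)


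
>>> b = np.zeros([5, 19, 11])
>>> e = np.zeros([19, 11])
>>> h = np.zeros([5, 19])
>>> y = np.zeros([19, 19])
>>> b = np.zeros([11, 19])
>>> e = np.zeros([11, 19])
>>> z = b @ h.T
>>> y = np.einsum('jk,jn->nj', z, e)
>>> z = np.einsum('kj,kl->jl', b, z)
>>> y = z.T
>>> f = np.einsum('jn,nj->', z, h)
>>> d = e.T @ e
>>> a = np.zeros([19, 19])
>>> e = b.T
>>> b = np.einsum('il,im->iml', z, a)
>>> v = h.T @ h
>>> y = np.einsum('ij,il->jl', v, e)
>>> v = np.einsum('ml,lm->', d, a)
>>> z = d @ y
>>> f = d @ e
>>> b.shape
(19, 19, 5)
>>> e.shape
(19, 11)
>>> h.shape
(5, 19)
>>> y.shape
(19, 11)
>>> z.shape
(19, 11)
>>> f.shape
(19, 11)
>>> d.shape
(19, 19)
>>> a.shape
(19, 19)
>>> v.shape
()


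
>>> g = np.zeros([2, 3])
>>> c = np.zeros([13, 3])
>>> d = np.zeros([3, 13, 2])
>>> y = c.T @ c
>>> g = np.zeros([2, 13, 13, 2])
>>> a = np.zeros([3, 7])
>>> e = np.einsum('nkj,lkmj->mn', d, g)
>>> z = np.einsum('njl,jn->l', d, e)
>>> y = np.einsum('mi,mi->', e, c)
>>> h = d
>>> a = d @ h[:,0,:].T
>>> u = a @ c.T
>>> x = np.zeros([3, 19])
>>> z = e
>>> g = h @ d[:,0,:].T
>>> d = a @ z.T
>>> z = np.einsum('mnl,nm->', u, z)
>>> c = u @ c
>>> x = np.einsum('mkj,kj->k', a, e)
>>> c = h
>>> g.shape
(3, 13, 3)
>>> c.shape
(3, 13, 2)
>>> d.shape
(3, 13, 13)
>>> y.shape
()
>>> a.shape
(3, 13, 3)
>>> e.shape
(13, 3)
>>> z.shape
()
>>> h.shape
(3, 13, 2)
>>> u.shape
(3, 13, 13)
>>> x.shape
(13,)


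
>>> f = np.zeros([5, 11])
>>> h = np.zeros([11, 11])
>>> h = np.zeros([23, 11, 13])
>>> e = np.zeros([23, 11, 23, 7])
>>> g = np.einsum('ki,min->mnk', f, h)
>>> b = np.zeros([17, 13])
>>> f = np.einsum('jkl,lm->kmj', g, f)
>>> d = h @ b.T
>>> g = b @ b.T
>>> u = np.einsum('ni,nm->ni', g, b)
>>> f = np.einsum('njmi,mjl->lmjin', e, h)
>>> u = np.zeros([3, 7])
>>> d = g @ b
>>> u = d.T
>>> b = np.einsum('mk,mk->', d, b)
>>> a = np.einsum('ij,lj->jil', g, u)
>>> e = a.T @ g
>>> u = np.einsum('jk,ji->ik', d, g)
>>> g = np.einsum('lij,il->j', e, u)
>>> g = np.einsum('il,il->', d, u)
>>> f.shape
(13, 23, 11, 7, 23)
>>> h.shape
(23, 11, 13)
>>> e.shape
(13, 17, 17)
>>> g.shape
()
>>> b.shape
()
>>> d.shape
(17, 13)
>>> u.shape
(17, 13)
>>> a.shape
(17, 17, 13)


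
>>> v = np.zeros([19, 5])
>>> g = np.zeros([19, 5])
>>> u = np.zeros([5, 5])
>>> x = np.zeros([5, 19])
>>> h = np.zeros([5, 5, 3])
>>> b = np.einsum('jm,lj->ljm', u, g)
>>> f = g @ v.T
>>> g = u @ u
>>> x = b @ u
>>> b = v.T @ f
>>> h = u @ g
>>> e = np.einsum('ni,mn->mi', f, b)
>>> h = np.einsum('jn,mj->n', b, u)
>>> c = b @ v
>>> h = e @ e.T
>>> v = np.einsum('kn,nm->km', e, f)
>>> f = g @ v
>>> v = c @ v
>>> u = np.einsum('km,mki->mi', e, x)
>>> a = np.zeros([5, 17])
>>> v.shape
(5, 19)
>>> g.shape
(5, 5)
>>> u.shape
(19, 5)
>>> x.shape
(19, 5, 5)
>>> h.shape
(5, 5)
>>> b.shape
(5, 19)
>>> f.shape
(5, 19)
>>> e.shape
(5, 19)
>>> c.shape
(5, 5)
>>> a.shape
(5, 17)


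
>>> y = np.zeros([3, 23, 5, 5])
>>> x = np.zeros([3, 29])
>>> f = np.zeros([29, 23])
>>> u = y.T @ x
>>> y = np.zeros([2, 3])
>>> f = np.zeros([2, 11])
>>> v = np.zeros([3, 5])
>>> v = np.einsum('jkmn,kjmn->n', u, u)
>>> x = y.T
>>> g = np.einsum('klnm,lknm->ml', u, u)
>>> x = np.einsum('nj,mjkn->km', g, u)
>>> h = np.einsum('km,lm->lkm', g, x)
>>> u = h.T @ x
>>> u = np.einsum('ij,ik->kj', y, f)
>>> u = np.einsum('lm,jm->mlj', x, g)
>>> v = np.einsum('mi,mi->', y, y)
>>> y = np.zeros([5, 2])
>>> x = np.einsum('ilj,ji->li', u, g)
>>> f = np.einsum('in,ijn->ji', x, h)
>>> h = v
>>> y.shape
(5, 2)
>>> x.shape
(23, 5)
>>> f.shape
(29, 23)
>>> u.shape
(5, 23, 29)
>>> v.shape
()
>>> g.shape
(29, 5)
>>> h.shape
()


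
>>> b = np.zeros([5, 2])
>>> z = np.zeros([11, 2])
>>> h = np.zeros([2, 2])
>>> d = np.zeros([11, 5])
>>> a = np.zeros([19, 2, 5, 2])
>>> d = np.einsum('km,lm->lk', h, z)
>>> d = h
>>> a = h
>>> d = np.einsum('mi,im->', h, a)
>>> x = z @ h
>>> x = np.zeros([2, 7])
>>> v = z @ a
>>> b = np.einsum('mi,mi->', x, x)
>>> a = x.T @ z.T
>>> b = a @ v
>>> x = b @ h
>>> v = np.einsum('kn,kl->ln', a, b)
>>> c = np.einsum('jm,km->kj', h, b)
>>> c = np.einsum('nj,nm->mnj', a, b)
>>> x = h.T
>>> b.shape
(7, 2)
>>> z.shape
(11, 2)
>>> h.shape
(2, 2)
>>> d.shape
()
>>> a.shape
(7, 11)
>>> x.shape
(2, 2)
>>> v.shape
(2, 11)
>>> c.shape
(2, 7, 11)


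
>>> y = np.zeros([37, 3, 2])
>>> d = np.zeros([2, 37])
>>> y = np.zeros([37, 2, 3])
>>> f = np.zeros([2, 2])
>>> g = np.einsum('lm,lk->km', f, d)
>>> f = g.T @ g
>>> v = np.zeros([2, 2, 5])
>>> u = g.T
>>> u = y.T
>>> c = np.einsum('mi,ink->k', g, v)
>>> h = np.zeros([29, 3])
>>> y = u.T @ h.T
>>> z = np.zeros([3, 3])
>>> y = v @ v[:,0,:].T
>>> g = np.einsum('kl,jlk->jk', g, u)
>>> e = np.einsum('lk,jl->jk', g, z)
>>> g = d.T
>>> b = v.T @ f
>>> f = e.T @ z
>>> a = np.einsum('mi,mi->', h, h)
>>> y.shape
(2, 2, 2)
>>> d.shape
(2, 37)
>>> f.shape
(37, 3)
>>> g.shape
(37, 2)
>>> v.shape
(2, 2, 5)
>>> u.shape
(3, 2, 37)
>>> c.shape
(5,)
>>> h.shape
(29, 3)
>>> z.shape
(3, 3)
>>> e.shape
(3, 37)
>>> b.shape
(5, 2, 2)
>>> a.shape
()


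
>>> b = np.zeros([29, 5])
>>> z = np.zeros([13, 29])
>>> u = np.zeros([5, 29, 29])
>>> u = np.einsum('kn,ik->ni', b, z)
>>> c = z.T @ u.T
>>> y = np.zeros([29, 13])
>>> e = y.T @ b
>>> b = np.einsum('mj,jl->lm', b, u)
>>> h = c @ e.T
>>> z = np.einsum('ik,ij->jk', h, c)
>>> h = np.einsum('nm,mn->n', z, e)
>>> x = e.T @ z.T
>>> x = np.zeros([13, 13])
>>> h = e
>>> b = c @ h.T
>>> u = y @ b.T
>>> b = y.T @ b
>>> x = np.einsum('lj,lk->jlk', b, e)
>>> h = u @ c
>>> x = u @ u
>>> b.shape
(13, 13)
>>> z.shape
(5, 13)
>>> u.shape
(29, 29)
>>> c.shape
(29, 5)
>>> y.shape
(29, 13)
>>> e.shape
(13, 5)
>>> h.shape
(29, 5)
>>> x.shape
(29, 29)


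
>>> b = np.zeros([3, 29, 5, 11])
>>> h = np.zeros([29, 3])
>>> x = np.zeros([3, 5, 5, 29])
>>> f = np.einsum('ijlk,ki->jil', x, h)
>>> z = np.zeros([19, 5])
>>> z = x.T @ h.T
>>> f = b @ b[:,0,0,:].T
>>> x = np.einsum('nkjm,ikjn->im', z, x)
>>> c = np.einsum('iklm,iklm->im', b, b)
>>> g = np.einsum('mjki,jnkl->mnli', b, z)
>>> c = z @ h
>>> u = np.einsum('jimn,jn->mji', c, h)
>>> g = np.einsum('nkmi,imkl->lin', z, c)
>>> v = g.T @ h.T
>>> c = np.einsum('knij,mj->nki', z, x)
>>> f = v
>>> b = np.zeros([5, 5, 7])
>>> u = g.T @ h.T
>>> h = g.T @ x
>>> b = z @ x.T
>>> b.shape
(29, 5, 5, 3)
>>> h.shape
(29, 29, 29)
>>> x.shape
(3, 29)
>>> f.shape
(29, 29, 29)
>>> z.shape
(29, 5, 5, 29)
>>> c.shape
(5, 29, 5)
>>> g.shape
(3, 29, 29)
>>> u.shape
(29, 29, 29)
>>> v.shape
(29, 29, 29)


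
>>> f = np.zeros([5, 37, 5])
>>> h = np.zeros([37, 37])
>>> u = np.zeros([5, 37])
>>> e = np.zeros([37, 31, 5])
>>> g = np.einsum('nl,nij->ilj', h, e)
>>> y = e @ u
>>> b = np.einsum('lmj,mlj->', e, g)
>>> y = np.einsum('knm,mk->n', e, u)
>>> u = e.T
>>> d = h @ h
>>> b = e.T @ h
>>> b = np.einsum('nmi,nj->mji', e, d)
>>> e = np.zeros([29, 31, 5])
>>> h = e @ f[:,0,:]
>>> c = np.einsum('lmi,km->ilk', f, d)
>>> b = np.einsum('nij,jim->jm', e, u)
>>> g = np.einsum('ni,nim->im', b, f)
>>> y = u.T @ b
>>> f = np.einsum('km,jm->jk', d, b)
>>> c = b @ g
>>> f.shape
(5, 37)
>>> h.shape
(29, 31, 5)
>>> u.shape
(5, 31, 37)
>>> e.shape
(29, 31, 5)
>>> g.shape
(37, 5)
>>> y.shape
(37, 31, 37)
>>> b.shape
(5, 37)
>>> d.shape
(37, 37)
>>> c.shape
(5, 5)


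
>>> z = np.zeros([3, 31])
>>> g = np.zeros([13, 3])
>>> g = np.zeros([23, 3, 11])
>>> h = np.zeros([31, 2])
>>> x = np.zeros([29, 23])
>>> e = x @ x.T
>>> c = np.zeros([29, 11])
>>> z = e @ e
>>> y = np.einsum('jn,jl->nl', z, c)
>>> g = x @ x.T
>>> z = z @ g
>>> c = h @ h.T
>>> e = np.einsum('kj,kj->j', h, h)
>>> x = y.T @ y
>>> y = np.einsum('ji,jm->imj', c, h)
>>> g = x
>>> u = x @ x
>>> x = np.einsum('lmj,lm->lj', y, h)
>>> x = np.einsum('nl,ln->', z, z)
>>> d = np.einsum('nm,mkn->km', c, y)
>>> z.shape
(29, 29)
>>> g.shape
(11, 11)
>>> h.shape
(31, 2)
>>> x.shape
()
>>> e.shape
(2,)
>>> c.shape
(31, 31)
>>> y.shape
(31, 2, 31)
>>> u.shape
(11, 11)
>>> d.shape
(2, 31)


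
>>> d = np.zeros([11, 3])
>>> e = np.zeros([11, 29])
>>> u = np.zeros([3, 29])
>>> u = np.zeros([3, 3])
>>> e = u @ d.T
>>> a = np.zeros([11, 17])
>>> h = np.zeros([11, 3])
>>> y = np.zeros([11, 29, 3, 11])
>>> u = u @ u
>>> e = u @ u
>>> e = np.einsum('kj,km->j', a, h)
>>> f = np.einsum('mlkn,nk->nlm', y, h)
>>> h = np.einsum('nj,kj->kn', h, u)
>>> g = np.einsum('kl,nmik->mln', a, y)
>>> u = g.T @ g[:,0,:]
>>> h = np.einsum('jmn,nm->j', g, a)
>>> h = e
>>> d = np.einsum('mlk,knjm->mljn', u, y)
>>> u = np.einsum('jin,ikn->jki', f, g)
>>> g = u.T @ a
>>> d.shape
(11, 17, 3, 29)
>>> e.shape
(17,)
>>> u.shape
(11, 17, 29)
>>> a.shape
(11, 17)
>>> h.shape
(17,)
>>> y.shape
(11, 29, 3, 11)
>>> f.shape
(11, 29, 11)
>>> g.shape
(29, 17, 17)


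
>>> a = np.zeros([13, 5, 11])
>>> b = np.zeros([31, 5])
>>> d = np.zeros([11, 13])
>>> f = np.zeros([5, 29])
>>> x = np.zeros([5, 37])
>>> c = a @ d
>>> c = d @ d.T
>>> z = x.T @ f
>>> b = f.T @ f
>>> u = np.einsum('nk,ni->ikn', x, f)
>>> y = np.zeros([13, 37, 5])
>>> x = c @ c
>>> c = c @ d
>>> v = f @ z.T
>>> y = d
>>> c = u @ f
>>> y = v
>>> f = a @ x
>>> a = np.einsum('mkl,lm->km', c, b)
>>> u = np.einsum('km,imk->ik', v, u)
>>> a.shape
(37, 29)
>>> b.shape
(29, 29)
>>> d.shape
(11, 13)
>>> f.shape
(13, 5, 11)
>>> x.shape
(11, 11)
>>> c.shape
(29, 37, 29)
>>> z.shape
(37, 29)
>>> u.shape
(29, 5)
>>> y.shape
(5, 37)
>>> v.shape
(5, 37)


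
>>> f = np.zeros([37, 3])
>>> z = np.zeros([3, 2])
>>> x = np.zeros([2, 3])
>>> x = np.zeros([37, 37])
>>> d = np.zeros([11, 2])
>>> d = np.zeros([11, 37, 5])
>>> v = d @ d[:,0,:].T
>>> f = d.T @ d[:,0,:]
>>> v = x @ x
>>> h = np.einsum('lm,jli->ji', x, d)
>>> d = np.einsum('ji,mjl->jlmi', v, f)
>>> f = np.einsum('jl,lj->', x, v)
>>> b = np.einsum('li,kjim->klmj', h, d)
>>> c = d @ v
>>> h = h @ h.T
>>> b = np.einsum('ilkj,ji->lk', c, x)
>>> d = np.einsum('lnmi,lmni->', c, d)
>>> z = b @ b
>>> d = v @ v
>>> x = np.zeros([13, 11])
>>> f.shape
()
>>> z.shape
(5, 5)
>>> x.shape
(13, 11)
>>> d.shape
(37, 37)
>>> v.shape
(37, 37)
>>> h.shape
(11, 11)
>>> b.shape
(5, 5)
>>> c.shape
(37, 5, 5, 37)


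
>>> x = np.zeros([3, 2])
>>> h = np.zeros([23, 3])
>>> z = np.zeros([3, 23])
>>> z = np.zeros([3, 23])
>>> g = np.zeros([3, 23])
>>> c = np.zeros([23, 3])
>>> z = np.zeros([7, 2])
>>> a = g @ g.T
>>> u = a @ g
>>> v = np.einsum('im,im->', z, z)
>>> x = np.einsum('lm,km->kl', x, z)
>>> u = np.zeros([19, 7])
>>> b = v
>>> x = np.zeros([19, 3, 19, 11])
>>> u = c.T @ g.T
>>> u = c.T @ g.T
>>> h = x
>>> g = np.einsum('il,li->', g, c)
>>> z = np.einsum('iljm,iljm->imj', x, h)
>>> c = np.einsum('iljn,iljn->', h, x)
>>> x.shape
(19, 3, 19, 11)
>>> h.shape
(19, 3, 19, 11)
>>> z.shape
(19, 11, 19)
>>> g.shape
()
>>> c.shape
()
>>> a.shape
(3, 3)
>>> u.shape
(3, 3)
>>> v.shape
()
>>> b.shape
()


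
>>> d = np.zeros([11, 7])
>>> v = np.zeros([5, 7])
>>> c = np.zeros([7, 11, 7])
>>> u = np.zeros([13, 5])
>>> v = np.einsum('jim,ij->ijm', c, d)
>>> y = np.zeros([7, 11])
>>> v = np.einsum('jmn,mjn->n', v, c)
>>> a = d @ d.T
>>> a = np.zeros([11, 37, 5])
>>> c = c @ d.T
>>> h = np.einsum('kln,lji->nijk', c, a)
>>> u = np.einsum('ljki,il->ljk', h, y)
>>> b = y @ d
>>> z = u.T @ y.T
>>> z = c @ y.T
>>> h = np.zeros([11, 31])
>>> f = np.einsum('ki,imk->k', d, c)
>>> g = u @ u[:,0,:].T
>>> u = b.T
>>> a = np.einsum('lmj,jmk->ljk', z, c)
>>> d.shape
(11, 7)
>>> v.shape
(7,)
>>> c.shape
(7, 11, 11)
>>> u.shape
(7, 7)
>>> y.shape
(7, 11)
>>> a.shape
(7, 7, 11)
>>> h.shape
(11, 31)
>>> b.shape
(7, 7)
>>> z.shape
(7, 11, 7)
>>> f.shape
(11,)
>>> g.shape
(11, 5, 11)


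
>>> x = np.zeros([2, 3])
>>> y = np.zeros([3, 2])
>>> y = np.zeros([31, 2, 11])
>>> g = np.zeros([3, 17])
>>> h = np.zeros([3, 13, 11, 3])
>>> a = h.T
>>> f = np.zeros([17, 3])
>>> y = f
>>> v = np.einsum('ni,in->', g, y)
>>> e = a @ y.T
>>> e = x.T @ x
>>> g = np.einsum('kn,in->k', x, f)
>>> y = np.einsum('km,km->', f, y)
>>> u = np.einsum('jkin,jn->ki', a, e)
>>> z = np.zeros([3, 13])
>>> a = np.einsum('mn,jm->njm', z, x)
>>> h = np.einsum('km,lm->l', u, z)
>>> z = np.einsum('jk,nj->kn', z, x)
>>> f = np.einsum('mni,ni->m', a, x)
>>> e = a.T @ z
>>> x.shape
(2, 3)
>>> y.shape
()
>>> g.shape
(2,)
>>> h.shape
(3,)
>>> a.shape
(13, 2, 3)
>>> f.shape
(13,)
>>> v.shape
()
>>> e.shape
(3, 2, 2)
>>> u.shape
(11, 13)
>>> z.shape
(13, 2)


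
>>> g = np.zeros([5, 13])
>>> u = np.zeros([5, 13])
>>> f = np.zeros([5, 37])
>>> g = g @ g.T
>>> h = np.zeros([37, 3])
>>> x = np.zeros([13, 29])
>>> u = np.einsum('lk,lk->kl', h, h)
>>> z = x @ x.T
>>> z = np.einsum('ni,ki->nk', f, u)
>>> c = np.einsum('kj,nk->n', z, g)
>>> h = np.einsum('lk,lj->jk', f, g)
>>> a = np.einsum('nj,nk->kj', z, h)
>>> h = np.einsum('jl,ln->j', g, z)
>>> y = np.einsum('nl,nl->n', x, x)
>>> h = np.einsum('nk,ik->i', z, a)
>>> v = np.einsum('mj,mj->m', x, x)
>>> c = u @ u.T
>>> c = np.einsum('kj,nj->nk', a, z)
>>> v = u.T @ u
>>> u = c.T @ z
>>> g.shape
(5, 5)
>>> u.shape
(37, 3)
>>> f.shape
(5, 37)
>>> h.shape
(37,)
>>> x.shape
(13, 29)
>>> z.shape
(5, 3)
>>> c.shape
(5, 37)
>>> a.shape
(37, 3)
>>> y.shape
(13,)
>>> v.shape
(37, 37)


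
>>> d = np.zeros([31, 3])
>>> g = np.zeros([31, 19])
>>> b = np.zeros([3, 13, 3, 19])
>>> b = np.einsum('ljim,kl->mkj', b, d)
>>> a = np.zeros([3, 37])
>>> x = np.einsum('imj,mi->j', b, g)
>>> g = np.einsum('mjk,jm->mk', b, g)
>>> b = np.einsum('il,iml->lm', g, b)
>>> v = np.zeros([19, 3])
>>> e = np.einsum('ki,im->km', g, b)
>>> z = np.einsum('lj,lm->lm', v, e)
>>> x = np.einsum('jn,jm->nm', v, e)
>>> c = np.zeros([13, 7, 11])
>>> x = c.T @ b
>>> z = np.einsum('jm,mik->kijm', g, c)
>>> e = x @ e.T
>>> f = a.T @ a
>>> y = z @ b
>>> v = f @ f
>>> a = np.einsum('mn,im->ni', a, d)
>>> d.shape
(31, 3)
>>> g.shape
(19, 13)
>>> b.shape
(13, 31)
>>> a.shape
(37, 31)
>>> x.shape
(11, 7, 31)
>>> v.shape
(37, 37)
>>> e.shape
(11, 7, 19)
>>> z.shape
(11, 7, 19, 13)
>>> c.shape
(13, 7, 11)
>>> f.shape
(37, 37)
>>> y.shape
(11, 7, 19, 31)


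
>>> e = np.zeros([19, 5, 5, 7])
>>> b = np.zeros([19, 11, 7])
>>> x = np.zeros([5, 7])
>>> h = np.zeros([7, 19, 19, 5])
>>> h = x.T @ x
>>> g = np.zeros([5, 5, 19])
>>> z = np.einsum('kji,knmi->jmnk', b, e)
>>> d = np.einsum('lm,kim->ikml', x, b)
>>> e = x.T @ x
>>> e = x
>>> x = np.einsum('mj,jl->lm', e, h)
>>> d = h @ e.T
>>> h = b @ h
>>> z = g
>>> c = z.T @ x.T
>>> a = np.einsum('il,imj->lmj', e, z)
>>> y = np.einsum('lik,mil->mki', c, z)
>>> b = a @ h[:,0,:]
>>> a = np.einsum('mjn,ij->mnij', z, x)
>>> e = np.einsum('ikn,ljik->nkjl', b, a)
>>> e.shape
(7, 5, 19, 5)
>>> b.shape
(7, 5, 7)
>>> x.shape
(7, 5)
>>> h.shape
(19, 11, 7)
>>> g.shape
(5, 5, 19)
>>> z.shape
(5, 5, 19)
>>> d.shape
(7, 5)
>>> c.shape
(19, 5, 7)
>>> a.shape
(5, 19, 7, 5)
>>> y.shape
(5, 7, 5)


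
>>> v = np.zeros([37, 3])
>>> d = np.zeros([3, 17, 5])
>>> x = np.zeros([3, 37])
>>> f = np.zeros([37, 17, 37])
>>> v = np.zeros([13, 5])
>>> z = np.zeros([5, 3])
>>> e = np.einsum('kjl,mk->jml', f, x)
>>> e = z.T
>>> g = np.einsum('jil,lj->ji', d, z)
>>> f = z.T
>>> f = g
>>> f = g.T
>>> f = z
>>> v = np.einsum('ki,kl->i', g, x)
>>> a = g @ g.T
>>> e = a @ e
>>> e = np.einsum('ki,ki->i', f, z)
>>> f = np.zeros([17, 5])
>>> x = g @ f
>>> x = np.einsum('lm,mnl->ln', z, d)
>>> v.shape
(17,)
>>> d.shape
(3, 17, 5)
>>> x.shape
(5, 17)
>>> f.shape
(17, 5)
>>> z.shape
(5, 3)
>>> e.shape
(3,)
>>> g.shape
(3, 17)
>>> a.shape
(3, 3)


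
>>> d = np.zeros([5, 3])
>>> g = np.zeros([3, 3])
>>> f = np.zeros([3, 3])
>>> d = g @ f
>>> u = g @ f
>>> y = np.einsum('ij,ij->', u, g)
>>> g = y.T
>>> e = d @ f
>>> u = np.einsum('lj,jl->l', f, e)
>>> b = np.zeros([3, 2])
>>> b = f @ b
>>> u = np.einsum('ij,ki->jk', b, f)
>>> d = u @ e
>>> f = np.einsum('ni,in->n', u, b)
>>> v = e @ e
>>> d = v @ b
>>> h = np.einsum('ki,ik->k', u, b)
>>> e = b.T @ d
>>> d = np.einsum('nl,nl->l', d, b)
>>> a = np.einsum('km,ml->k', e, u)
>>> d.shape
(2,)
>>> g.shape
()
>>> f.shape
(2,)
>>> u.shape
(2, 3)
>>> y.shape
()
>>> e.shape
(2, 2)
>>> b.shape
(3, 2)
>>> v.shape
(3, 3)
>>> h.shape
(2,)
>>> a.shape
(2,)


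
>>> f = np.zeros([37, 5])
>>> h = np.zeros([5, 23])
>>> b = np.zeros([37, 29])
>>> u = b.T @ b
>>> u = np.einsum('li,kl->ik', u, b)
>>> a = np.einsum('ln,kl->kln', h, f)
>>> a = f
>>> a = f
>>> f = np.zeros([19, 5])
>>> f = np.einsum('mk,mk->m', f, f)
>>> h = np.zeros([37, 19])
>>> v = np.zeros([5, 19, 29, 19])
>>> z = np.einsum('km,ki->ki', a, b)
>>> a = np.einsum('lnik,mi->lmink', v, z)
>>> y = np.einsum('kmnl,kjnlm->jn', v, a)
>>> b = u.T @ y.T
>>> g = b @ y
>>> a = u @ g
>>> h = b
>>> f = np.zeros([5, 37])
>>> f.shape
(5, 37)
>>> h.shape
(37, 37)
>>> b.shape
(37, 37)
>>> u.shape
(29, 37)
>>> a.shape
(29, 29)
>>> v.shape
(5, 19, 29, 19)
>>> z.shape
(37, 29)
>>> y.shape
(37, 29)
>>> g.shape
(37, 29)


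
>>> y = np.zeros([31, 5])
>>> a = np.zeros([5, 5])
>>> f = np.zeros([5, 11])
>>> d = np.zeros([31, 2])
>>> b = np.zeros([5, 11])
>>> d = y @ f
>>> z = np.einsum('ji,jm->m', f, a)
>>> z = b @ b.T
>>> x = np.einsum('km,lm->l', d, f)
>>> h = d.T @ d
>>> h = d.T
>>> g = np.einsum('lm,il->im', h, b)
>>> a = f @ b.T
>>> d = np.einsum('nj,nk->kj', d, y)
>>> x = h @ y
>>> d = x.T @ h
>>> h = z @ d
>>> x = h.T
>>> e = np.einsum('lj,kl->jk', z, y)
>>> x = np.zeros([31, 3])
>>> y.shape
(31, 5)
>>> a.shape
(5, 5)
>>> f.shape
(5, 11)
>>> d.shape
(5, 31)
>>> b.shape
(5, 11)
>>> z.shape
(5, 5)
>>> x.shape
(31, 3)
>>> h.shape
(5, 31)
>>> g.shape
(5, 31)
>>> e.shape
(5, 31)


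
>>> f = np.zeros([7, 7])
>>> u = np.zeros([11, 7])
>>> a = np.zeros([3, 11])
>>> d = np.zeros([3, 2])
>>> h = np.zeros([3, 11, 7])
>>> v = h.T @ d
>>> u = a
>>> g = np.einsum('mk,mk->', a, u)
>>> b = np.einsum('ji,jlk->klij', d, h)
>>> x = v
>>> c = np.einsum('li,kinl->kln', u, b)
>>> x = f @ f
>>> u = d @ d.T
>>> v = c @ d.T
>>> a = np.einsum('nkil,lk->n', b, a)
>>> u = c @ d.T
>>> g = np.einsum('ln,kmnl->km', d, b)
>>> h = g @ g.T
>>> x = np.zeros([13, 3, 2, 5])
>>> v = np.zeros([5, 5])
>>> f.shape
(7, 7)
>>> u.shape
(7, 3, 3)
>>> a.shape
(7,)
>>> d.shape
(3, 2)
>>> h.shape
(7, 7)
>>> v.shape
(5, 5)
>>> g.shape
(7, 11)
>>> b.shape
(7, 11, 2, 3)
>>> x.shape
(13, 3, 2, 5)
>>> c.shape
(7, 3, 2)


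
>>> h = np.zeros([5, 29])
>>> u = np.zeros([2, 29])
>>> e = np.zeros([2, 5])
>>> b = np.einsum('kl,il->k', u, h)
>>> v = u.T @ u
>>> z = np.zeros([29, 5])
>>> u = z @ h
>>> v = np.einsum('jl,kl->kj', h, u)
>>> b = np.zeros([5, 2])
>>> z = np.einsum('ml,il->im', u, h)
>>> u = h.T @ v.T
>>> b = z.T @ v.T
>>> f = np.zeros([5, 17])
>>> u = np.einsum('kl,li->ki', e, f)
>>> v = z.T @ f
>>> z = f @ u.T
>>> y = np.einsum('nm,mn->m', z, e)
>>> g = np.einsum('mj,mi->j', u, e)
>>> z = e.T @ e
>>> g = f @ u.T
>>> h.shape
(5, 29)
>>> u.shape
(2, 17)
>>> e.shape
(2, 5)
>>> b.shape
(29, 29)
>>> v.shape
(29, 17)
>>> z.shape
(5, 5)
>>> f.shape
(5, 17)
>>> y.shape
(2,)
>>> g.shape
(5, 2)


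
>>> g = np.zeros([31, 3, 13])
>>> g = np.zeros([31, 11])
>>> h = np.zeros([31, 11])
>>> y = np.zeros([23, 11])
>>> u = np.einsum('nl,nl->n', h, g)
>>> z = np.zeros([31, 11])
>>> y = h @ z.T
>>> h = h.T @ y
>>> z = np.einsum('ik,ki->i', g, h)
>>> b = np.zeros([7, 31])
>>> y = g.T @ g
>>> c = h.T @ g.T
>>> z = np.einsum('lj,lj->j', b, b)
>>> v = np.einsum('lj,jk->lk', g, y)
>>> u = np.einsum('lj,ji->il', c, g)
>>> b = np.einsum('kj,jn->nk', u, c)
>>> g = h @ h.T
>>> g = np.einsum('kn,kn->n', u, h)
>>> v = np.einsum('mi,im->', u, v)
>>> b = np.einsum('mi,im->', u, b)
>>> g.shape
(31,)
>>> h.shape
(11, 31)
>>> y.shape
(11, 11)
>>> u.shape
(11, 31)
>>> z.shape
(31,)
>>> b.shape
()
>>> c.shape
(31, 31)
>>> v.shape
()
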